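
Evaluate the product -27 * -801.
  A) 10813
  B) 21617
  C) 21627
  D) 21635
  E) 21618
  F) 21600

-27 * -801 = 21627
C) 21627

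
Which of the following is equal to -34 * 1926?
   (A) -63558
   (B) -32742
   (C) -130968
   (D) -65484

-34 * 1926 = -65484
D) -65484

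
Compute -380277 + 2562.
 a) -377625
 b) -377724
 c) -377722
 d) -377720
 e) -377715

-380277 + 2562 = -377715
e) -377715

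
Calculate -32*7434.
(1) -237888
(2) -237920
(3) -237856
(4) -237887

-32 * 7434 = -237888
1) -237888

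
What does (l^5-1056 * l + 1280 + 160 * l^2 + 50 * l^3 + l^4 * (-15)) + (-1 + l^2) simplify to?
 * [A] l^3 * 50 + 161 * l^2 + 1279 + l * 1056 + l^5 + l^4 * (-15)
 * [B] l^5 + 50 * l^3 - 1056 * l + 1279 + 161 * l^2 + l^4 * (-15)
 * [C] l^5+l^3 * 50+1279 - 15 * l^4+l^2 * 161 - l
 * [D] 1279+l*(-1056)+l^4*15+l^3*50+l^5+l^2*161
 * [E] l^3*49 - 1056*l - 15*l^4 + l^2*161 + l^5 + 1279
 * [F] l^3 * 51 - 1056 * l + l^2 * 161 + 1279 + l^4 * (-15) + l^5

Adding the polynomials and combining like terms:
(l^5 - 1056*l + 1280 + 160*l^2 + 50*l^3 + l^4*(-15)) + (-1 + l^2)
= l^5 + 50 * l^3 - 1056 * l + 1279 + 161 * l^2 + l^4 * (-15)
B) l^5 + 50 * l^3 - 1056 * l + 1279 + 161 * l^2 + l^4 * (-15)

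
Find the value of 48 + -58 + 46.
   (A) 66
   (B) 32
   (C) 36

First: 48 + -58 = -10
Then: -10 + 46 = 36
C) 36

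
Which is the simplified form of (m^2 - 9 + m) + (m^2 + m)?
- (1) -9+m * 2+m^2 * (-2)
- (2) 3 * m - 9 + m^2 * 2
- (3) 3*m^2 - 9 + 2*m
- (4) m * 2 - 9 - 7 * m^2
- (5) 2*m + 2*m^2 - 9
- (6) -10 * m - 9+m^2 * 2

Adding the polynomials and combining like terms:
(m^2 - 9 + m) + (m^2 + m)
= 2*m + 2*m^2 - 9
5) 2*m + 2*m^2 - 9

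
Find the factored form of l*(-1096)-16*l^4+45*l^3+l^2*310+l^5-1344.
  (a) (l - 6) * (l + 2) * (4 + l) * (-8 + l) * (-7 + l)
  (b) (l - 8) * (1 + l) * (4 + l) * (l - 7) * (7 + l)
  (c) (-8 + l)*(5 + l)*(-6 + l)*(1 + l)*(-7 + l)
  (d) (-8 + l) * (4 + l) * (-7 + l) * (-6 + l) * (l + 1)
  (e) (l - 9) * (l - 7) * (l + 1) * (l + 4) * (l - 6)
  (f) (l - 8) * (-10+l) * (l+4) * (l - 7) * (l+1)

We need to factor l*(-1096)-16*l^4+45*l^3+l^2*310+l^5-1344.
The factored form is (-8 + l) * (4 + l) * (-7 + l) * (-6 + l) * (l + 1).
d) (-8 + l) * (4 + l) * (-7 + l) * (-6 + l) * (l + 1)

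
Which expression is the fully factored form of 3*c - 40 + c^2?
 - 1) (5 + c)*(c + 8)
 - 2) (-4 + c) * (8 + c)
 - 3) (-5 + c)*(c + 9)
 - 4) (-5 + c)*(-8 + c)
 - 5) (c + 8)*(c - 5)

We need to factor 3*c - 40 + c^2.
The factored form is (c + 8)*(c - 5).
5) (c + 8)*(c - 5)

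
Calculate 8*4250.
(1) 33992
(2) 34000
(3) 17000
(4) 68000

8 * 4250 = 34000
2) 34000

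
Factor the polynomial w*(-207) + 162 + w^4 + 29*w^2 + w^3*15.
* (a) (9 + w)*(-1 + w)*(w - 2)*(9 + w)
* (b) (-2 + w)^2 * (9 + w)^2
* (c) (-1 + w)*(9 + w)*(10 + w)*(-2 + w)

We need to factor w*(-207) + 162 + w^4 + 29*w^2 + w^3*15.
The factored form is (9 + w)*(-1 + w)*(w - 2)*(9 + w).
a) (9 + w)*(-1 + w)*(w - 2)*(9 + w)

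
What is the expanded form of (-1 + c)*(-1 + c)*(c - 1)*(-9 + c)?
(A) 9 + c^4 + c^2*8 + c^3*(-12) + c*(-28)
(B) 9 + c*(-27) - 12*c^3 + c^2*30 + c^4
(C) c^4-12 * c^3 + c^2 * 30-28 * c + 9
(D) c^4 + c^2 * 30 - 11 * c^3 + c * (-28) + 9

Expanding (-1 + c)*(-1 + c)*(c - 1)*(-9 + c):
= c^4-12 * c^3 + c^2 * 30-28 * c + 9
C) c^4-12 * c^3 + c^2 * 30-28 * c + 9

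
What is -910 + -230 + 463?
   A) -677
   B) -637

First: -910 + -230 = -1140
Then: -1140 + 463 = -677
A) -677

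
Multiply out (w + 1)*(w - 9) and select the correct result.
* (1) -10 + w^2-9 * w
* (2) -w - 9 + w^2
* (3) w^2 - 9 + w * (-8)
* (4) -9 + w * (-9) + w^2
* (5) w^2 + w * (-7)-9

Expanding (w + 1)*(w - 9):
= w^2 - 9 + w * (-8)
3) w^2 - 9 + w * (-8)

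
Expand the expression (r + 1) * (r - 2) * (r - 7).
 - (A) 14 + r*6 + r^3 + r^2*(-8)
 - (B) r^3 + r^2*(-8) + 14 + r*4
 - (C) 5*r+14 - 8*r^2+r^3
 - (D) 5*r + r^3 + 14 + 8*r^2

Expanding (r + 1) * (r - 2) * (r - 7):
= 5*r+14 - 8*r^2+r^3
C) 5*r+14 - 8*r^2+r^3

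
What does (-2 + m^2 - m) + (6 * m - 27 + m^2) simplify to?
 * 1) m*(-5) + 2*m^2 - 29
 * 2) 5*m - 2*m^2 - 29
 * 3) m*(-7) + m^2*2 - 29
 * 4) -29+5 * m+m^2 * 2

Adding the polynomials and combining like terms:
(-2 + m^2 - m) + (6*m - 27 + m^2)
= -29+5 * m+m^2 * 2
4) -29+5 * m+m^2 * 2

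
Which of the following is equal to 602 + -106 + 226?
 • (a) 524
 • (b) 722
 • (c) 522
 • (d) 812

First: 602 + -106 = 496
Then: 496 + 226 = 722
b) 722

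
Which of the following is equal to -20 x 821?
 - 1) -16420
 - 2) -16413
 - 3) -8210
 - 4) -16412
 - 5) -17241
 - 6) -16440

-20 * 821 = -16420
1) -16420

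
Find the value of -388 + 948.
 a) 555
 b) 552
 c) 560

-388 + 948 = 560
c) 560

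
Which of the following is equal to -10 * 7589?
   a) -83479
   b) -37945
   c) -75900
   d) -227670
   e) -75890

-10 * 7589 = -75890
e) -75890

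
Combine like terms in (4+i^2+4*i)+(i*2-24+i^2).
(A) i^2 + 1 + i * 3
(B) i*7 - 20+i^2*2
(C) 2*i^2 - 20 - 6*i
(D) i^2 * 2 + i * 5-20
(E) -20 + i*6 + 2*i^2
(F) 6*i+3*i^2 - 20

Adding the polynomials and combining like terms:
(4 + i^2 + 4*i) + (i*2 - 24 + i^2)
= -20 + i*6 + 2*i^2
E) -20 + i*6 + 2*i^2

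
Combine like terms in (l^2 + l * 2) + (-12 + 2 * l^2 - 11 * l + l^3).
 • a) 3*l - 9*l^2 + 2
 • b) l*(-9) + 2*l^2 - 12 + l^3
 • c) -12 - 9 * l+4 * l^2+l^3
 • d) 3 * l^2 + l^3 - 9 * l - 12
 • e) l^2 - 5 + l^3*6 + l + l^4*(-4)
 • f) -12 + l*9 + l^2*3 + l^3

Adding the polynomials and combining like terms:
(l^2 + l*2) + (-12 + 2*l^2 - 11*l + l^3)
= 3 * l^2 + l^3 - 9 * l - 12
d) 3 * l^2 + l^3 - 9 * l - 12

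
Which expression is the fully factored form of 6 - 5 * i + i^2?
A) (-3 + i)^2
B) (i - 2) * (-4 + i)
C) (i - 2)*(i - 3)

We need to factor 6 - 5 * i + i^2.
The factored form is (i - 2)*(i - 3).
C) (i - 2)*(i - 3)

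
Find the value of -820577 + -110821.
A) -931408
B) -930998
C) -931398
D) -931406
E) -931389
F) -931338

-820577 + -110821 = -931398
C) -931398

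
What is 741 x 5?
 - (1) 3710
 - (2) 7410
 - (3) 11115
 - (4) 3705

741 * 5 = 3705
4) 3705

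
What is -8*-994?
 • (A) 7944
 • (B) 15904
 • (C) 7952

-8 * -994 = 7952
C) 7952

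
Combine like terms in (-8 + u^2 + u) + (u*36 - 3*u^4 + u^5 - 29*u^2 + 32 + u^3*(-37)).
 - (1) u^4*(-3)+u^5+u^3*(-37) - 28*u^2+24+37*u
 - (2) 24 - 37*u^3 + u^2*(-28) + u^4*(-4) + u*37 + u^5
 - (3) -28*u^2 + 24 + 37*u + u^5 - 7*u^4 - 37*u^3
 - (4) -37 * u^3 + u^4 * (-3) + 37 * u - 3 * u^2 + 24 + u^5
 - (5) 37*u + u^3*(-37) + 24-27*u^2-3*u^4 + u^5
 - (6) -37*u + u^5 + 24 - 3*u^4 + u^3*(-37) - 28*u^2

Adding the polynomials and combining like terms:
(-8 + u^2 + u) + (u*36 - 3*u^4 + u^5 - 29*u^2 + 32 + u^3*(-37))
= u^4*(-3)+u^5+u^3*(-37) - 28*u^2+24+37*u
1) u^4*(-3)+u^5+u^3*(-37) - 28*u^2+24+37*u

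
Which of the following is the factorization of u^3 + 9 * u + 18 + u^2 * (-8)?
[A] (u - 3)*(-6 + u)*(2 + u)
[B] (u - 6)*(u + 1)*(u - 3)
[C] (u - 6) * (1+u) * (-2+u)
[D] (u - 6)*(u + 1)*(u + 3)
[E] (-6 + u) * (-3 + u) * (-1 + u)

We need to factor u^3 + 9 * u + 18 + u^2 * (-8).
The factored form is (u - 6)*(u + 1)*(u - 3).
B) (u - 6)*(u + 1)*(u - 3)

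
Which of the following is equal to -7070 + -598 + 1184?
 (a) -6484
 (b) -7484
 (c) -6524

First: -7070 + -598 = -7668
Then: -7668 + 1184 = -6484
a) -6484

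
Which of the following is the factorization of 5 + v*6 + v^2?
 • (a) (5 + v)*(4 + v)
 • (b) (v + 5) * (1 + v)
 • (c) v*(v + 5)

We need to factor 5 + v*6 + v^2.
The factored form is (v + 5) * (1 + v).
b) (v + 5) * (1 + v)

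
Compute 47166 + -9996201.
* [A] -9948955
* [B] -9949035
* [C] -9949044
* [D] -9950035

47166 + -9996201 = -9949035
B) -9949035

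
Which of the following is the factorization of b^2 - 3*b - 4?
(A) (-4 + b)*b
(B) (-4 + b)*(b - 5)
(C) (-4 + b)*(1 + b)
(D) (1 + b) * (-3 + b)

We need to factor b^2 - 3*b - 4.
The factored form is (-4 + b)*(1 + b).
C) (-4 + b)*(1 + b)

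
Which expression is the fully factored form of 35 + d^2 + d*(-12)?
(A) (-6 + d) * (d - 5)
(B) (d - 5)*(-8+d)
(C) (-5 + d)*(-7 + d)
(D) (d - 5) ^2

We need to factor 35 + d^2 + d*(-12).
The factored form is (-5 + d)*(-7 + d).
C) (-5 + d)*(-7 + d)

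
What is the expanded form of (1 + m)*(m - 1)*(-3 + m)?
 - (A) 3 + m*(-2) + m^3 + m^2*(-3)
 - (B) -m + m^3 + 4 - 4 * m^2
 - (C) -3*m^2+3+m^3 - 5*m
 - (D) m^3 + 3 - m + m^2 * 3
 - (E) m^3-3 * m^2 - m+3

Expanding (1 + m)*(m - 1)*(-3 + m):
= m^3-3 * m^2 - m+3
E) m^3-3 * m^2 - m+3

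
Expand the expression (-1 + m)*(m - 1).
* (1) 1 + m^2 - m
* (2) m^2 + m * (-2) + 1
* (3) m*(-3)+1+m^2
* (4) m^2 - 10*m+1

Expanding (-1 + m)*(m - 1):
= m^2 + m * (-2) + 1
2) m^2 + m * (-2) + 1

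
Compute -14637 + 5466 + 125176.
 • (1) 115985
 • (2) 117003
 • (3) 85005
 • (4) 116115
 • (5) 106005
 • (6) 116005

First: -14637 + 5466 = -9171
Then: -9171 + 125176 = 116005
6) 116005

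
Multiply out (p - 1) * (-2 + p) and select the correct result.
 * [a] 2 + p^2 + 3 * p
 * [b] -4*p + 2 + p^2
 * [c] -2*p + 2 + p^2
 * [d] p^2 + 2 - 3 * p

Expanding (p - 1) * (-2 + p):
= p^2 + 2 - 3 * p
d) p^2 + 2 - 3 * p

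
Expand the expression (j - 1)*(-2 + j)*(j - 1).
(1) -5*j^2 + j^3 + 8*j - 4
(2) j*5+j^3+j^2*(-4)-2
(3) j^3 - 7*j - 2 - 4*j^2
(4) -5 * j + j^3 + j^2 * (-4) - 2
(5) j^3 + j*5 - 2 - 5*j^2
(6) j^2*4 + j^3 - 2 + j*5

Expanding (j - 1)*(-2 + j)*(j - 1):
= j*5+j^3+j^2*(-4)-2
2) j*5+j^3+j^2*(-4)-2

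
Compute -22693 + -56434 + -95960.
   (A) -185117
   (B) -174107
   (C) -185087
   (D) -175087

First: -22693 + -56434 = -79127
Then: -79127 + -95960 = -175087
D) -175087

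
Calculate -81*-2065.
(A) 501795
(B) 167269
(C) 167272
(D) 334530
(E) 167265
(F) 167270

-81 * -2065 = 167265
E) 167265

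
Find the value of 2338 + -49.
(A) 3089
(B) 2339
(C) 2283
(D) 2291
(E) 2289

2338 + -49 = 2289
E) 2289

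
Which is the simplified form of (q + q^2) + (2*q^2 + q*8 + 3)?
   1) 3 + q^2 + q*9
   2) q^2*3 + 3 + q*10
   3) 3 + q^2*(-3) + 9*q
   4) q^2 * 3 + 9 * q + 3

Adding the polynomials and combining like terms:
(q + q^2) + (2*q^2 + q*8 + 3)
= q^2 * 3 + 9 * q + 3
4) q^2 * 3 + 9 * q + 3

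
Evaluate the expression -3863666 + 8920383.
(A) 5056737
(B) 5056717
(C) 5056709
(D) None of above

-3863666 + 8920383 = 5056717
B) 5056717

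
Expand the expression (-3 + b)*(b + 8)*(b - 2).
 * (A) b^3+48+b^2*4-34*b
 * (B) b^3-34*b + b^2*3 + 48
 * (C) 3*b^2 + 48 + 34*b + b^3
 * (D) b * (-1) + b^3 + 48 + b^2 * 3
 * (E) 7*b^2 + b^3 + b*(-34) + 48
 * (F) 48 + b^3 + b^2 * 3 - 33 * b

Expanding (-3 + b)*(b + 8)*(b - 2):
= b^3-34*b + b^2*3 + 48
B) b^3-34*b + b^2*3 + 48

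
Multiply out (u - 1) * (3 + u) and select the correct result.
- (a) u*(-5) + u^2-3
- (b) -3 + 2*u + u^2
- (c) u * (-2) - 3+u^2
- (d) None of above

Expanding (u - 1) * (3 + u):
= -3 + 2*u + u^2
b) -3 + 2*u + u^2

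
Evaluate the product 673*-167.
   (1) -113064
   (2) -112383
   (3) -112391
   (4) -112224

673 * -167 = -112391
3) -112391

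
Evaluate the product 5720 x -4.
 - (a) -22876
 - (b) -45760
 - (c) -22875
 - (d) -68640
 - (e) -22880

5720 * -4 = -22880
e) -22880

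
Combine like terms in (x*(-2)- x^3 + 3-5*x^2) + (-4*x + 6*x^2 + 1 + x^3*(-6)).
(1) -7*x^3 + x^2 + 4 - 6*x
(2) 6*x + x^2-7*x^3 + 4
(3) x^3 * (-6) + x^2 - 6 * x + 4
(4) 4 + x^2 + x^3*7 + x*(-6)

Adding the polynomials and combining like terms:
(x*(-2) - x^3 + 3 - 5*x^2) + (-4*x + 6*x^2 + 1 + x^3*(-6))
= -7*x^3 + x^2 + 4 - 6*x
1) -7*x^3 + x^2 + 4 - 6*x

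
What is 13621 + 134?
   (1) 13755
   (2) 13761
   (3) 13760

13621 + 134 = 13755
1) 13755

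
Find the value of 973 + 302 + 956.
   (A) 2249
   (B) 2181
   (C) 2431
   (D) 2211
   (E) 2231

First: 973 + 302 = 1275
Then: 1275 + 956 = 2231
E) 2231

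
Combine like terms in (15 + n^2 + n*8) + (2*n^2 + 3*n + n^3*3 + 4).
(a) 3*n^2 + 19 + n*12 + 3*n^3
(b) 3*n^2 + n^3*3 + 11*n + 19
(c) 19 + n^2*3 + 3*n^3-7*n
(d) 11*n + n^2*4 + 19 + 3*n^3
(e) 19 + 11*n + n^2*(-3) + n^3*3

Adding the polynomials and combining like terms:
(15 + n^2 + n*8) + (2*n^2 + 3*n + n^3*3 + 4)
= 3*n^2 + n^3*3 + 11*n + 19
b) 3*n^2 + n^3*3 + 11*n + 19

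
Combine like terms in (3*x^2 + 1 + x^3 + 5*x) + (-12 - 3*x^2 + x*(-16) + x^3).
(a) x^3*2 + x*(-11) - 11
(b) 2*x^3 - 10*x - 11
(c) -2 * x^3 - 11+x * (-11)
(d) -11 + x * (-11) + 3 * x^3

Adding the polynomials and combining like terms:
(3*x^2 + 1 + x^3 + 5*x) + (-12 - 3*x^2 + x*(-16) + x^3)
= x^3*2 + x*(-11) - 11
a) x^3*2 + x*(-11) - 11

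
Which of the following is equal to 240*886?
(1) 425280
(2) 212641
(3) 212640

240 * 886 = 212640
3) 212640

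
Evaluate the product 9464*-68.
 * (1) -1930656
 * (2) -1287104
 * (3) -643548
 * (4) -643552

9464 * -68 = -643552
4) -643552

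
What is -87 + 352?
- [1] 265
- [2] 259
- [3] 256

-87 + 352 = 265
1) 265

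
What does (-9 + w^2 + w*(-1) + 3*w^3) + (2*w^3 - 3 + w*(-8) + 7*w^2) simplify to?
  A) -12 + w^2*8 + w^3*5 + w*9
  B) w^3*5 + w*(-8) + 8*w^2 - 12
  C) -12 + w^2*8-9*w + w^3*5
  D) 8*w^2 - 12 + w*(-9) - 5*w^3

Adding the polynomials and combining like terms:
(-9 + w^2 + w*(-1) + 3*w^3) + (2*w^3 - 3 + w*(-8) + 7*w^2)
= -12 + w^2*8-9*w + w^3*5
C) -12 + w^2*8-9*w + w^3*5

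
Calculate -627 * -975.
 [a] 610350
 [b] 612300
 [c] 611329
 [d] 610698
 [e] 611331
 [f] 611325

-627 * -975 = 611325
f) 611325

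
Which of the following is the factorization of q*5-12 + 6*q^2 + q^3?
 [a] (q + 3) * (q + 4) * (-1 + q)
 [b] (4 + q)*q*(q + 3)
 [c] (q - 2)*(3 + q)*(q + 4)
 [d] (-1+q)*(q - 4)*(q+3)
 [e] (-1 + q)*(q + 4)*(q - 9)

We need to factor q*5-12 + 6*q^2 + q^3.
The factored form is (q + 3) * (q + 4) * (-1 + q).
a) (q + 3) * (q + 4) * (-1 + q)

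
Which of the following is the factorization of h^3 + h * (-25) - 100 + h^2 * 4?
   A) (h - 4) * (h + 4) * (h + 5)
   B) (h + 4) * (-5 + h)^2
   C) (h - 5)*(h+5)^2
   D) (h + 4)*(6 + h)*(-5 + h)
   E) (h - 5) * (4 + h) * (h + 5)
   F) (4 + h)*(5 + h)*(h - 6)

We need to factor h^3 + h * (-25) - 100 + h^2 * 4.
The factored form is (h - 5) * (4 + h) * (h + 5).
E) (h - 5) * (4 + h) * (h + 5)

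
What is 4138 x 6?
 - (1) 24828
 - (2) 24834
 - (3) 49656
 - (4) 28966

4138 * 6 = 24828
1) 24828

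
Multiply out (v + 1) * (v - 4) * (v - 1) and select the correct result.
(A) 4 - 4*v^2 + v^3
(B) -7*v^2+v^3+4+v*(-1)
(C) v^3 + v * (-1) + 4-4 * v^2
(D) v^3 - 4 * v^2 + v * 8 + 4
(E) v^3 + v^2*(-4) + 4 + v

Expanding (v + 1) * (v - 4) * (v - 1):
= v^3 + v * (-1) + 4-4 * v^2
C) v^3 + v * (-1) + 4-4 * v^2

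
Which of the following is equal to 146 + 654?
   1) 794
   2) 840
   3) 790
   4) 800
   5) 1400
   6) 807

146 + 654 = 800
4) 800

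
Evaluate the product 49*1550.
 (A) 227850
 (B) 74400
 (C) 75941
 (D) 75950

49 * 1550 = 75950
D) 75950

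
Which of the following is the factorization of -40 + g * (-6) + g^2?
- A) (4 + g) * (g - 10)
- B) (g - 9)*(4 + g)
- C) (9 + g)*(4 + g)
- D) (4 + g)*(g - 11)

We need to factor -40 + g * (-6) + g^2.
The factored form is (4 + g) * (g - 10).
A) (4 + g) * (g - 10)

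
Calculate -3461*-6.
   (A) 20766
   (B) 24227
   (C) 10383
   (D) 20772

-3461 * -6 = 20766
A) 20766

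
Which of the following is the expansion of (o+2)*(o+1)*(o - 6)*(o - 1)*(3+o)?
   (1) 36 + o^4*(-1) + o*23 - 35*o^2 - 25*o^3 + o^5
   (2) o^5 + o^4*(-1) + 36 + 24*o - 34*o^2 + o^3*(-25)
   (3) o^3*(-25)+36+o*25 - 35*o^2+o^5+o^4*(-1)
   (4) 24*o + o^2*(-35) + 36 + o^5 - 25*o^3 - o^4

Expanding (o+2)*(o+1)*(o - 6)*(o - 1)*(3+o):
= 24*o + o^2*(-35) + 36 + o^5 - 25*o^3 - o^4
4) 24*o + o^2*(-35) + 36 + o^5 - 25*o^3 - o^4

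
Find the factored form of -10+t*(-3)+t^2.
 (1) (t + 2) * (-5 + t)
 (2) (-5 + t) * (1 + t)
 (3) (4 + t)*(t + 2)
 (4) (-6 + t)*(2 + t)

We need to factor -10+t*(-3)+t^2.
The factored form is (t + 2) * (-5 + t).
1) (t + 2) * (-5 + t)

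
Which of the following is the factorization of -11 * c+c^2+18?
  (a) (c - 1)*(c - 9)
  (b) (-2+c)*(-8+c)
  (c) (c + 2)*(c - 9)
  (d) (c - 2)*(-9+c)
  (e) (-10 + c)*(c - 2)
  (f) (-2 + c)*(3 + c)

We need to factor -11 * c+c^2+18.
The factored form is (c - 2)*(-9+c).
d) (c - 2)*(-9+c)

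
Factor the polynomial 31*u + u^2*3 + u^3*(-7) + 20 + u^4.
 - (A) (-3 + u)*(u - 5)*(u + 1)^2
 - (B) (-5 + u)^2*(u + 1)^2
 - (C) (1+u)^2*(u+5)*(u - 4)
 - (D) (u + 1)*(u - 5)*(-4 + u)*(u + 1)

We need to factor 31*u + u^2*3 + u^3*(-7) + 20 + u^4.
The factored form is (u + 1)*(u - 5)*(-4 + u)*(u + 1).
D) (u + 1)*(u - 5)*(-4 + u)*(u + 1)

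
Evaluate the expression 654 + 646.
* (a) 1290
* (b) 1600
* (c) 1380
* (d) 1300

654 + 646 = 1300
d) 1300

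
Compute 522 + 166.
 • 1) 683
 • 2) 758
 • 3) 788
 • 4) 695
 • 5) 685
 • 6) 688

522 + 166 = 688
6) 688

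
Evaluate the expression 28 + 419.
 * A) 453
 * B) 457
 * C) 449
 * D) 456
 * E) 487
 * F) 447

28 + 419 = 447
F) 447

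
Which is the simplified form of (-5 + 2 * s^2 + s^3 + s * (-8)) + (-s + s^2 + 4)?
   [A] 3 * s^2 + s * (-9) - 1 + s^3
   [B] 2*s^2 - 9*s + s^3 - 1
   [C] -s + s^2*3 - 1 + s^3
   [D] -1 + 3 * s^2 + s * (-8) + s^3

Adding the polynomials and combining like terms:
(-5 + 2*s^2 + s^3 + s*(-8)) + (-s + s^2 + 4)
= 3 * s^2 + s * (-9) - 1 + s^3
A) 3 * s^2 + s * (-9) - 1 + s^3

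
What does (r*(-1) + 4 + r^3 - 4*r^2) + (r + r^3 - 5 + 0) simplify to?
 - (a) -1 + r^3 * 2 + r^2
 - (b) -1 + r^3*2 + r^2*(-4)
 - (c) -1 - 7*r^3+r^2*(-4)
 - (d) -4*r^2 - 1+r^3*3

Adding the polynomials and combining like terms:
(r*(-1) + 4 + r^3 - 4*r^2) + (r + r^3 - 5 + 0)
= -1 + r^3*2 + r^2*(-4)
b) -1 + r^3*2 + r^2*(-4)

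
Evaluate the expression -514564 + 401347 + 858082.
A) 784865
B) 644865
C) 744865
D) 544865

First: -514564 + 401347 = -113217
Then: -113217 + 858082 = 744865
C) 744865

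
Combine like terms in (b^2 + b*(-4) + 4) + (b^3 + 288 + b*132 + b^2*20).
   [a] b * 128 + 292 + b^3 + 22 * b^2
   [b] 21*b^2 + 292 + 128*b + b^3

Adding the polynomials and combining like terms:
(b^2 + b*(-4) + 4) + (b^3 + 288 + b*132 + b^2*20)
= 21*b^2 + 292 + 128*b + b^3
b) 21*b^2 + 292 + 128*b + b^3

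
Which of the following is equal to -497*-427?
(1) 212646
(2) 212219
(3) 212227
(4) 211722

-497 * -427 = 212219
2) 212219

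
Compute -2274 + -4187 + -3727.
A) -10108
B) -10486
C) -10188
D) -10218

First: -2274 + -4187 = -6461
Then: -6461 + -3727 = -10188
C) -10188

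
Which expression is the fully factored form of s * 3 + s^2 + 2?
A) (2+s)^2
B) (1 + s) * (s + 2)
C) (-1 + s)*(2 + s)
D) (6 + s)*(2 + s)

We need to factor s * 3 + s^2 + 2.
The factored form is (1 + s) * (s + 2).
B) (1 + s) * (s + 2)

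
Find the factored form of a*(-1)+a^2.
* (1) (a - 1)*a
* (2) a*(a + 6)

We need to factor a*(-1)+a^2.
The factored form is (a - 1)*a.
1) (a - 1)*a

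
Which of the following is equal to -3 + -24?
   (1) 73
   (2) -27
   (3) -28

-3 + -24 = -27
2) -27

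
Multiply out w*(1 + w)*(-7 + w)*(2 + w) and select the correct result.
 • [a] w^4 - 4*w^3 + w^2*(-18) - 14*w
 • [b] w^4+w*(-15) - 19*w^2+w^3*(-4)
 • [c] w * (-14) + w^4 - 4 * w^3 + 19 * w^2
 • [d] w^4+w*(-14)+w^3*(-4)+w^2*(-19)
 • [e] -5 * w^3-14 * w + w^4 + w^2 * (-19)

Expanding w*(1 + w)*(-7 + w)*(2 + w):
= w^4+w*(-14)+w^3*(-4)+w^2*(-19)
d) w^4+w*(-14)+w^3*(-4)+w^2*(-19)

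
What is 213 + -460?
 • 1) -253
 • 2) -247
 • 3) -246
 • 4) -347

213 + -460 = -247
2) -247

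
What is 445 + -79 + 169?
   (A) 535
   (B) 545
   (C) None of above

First: 445 + -79 = 366
Then: 366 + 169 = 535
A) 535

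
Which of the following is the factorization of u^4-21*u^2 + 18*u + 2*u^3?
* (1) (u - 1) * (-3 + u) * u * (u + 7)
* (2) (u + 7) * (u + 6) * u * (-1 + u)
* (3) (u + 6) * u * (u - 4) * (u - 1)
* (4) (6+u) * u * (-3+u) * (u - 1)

We need to factor u^4-21*u^2 + 18*u + 2*u^3.
The factored form is (6+u) * u * (-3+u) * (u - 1).
4) (6+u) * u * (-3+u) * (u - 1)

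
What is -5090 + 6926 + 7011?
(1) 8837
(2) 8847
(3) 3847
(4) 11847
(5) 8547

First: -5090 + 6926 = 1836
Then: 1836 + 7011 = 8847
2) 8847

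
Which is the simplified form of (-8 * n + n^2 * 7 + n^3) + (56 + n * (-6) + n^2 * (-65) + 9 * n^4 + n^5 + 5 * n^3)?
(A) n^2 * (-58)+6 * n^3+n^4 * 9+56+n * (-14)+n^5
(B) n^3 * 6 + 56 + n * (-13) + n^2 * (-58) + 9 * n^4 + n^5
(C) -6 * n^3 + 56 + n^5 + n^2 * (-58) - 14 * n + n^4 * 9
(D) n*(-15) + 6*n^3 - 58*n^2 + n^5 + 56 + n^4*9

Adding the polynomials and combining like terms:
(-8*n + n^2*7 + n^3) + (56 + n*(-6) + n^2*(-65) + 9*n^4 + n^5 + 5*n^3)
= n^2 * (-58)+6 * n^3+n^4 * 9+56+n * (-14)+n^5
A) n^2 * (-58)+6 * n^3+n^4 * 9+56+n * (-14)+n^5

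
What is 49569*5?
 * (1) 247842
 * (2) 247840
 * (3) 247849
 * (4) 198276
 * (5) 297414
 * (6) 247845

49569 * 5 = 247845
6) 247845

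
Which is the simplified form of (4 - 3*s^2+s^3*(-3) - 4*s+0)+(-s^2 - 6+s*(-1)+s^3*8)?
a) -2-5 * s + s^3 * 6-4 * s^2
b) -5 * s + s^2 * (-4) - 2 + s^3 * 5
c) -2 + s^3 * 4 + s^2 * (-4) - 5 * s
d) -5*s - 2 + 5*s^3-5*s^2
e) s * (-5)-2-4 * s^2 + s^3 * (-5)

Adding the polynomials and combining like terms:
(4 - 3*s^2 + s^3*(-3) - 4*s + 0) + (-s^2 - 6 + s*(-1) + s^3*8)
= -5 * s + s^2 * (-4) - 2 + s^3 * 5
b) -5 * s + s^2 * (-4) - 2 + s^3 * 5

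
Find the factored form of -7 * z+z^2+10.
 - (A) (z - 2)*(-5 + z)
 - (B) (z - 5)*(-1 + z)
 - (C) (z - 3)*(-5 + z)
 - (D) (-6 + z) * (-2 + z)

We need to factor -7 * z+z^2+10.
The factored form is (z - 2)*(-5 + z).
A) (z - 2)*(-5 + z)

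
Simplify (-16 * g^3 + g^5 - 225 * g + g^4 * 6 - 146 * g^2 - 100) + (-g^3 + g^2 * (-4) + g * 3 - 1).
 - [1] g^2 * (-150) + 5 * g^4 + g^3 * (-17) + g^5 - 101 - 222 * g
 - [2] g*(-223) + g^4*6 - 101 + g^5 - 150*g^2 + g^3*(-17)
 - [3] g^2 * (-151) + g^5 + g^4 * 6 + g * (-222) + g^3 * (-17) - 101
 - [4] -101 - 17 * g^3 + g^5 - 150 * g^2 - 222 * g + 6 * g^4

Adding the polynomials and combining like terms:
(-16*g^3 + g^5 - 225*g + g^4*6 - 146*g^2 - 100) + (-g^3 + g^2*(-4) + g*3 - 1)
= -101 - 17 * g^3 + g^5 - 150 * g^2 - 222 * g + 6 * g^4
4) -101 - 17 * g^3 + g^5 - 150 * g^2 - 222 * g + 6 * g^4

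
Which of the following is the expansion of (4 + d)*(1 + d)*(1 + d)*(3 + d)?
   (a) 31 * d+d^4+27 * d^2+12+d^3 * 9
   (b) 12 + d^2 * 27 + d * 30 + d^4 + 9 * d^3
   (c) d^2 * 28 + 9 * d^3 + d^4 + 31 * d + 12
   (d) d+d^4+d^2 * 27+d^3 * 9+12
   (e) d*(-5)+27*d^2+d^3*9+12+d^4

Expanding (4 + d)*(1 + d)*(1 + d)*(3 + d):
= 31 * d+d^4+27 * d^2+12+d^3 * 9
a) 31 * d+d^4+27 * d^2+12+d^3 * 9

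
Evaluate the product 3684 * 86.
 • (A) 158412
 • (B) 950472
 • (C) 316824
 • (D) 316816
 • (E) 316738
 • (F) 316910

3684 * 86 = 316824
C) 316824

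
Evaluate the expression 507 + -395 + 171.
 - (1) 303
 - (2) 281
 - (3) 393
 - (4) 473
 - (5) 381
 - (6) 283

First: 507 + -395 = 112
Then: 112 + 171 = 283
6) 283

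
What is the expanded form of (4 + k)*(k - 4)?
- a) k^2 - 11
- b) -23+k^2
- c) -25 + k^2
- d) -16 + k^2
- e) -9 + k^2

Expanding (4 + k)*(k - 4):
= -16 + k^2
d) -16 + k^2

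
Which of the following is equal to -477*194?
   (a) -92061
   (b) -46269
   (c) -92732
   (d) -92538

-477 * 194 = -92538
d) -92538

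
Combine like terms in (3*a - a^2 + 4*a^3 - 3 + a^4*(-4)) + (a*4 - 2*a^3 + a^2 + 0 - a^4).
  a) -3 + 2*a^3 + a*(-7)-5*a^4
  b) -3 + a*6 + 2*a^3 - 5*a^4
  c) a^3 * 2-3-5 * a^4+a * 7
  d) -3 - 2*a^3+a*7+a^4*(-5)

Adding the polynomials and combining like terms:
(3*a - a^2 + 4*a^3 - 3 + a^4*(-4)) + (a*4 - 2*a^3 + a^2 + 0 - a^4)
= a^3 * 2-3-5 * a^4+a * 7
c) a^3 * 2-3-5 * a^4+a * 7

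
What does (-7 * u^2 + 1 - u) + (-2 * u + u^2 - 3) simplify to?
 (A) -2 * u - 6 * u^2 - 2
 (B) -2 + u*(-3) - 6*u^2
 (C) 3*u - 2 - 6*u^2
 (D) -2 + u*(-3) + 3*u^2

Adding the polynomials and combining like terms:
(-7*u^2 + 1 - u) + (-2*u + u^2 - 3)
= -2 + u*(-3) - 6*u^2
B) -2 + u*(-3) - 6*u^2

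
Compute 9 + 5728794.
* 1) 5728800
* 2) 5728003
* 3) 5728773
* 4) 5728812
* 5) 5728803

9 + 5728794 = 5728803
5) 5728803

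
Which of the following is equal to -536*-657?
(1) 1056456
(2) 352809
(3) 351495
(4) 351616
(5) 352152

-536 * -657 = 352152
5) 352152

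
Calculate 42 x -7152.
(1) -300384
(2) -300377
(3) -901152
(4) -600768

42 * -7152 = -300384
1) -300384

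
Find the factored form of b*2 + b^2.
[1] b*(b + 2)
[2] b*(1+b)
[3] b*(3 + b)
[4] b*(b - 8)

We need to factor b*2 + b^2.
The factored form is b*(b + 2).
1) b*(b + 2)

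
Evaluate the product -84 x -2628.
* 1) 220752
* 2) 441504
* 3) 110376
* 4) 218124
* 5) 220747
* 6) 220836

-84 * -2628 = 220752
1) 220752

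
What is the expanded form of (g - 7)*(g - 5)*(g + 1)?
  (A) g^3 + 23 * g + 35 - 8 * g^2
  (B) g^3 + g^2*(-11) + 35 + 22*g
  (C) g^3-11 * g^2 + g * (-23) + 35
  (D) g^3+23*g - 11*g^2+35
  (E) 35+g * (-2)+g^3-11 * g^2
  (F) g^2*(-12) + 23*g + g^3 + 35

Expanding (g - 7)*(g - 5)*(g + 1):
= g^3+23*g - 11*g^2+35
D) g^3+23*g - 11*g^2+35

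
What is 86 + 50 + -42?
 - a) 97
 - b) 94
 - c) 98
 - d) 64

First: 86 + 50 = 136
Then: 136 + -42 = 94
b) 94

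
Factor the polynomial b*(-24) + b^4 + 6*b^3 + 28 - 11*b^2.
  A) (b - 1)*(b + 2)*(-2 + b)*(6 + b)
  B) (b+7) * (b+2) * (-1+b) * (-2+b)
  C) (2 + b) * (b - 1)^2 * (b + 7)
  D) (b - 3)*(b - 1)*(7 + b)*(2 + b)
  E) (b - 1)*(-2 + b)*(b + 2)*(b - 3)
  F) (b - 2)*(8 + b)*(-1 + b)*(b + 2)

We need to factor b*(-24) + b^4 + 6*b^3 + 28 - 11*b^2.
The factored form is (b+7) * (b+2) * (-1+b) * (-2+b).
B) (b+7) * (b+2) * (-1+b) * (-2+b)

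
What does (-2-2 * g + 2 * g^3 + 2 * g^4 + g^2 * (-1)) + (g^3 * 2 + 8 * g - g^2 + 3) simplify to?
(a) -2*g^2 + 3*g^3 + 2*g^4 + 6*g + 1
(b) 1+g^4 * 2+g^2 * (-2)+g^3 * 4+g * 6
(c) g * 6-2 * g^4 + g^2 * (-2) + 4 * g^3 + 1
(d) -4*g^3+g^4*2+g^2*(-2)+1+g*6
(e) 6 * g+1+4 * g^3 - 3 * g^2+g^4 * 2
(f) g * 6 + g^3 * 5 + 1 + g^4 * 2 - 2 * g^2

Adding the polynomials and combining like terms:
(-2 - 2*g + 2*g^3 + 2*g^4 + g^2*(-1)) + (g^3*2 + 8*g - g^2 + 3)
= 1+g^4 * 2+g^2 * (-2)+g^3 * 4+g * 6
b) 1+g^4 * 2+g^2 * (-2)+g^3 * 4+g * 6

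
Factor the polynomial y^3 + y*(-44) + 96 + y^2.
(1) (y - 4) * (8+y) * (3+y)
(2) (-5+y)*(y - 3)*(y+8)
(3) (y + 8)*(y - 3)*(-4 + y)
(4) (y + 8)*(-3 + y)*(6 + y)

We need to factor y^3 + y*(-44) + 96 + y^2.
The factored form is (y + 8)*(y - 3)*(-4 + y).
3) (y + 8)*(y - 3)*(-4 + y)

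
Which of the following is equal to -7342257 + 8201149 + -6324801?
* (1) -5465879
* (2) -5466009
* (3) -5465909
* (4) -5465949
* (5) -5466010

First: -7342257 + 8201149 = 858892
Then: 858892 + -6324801 = -5465909
3) -5465909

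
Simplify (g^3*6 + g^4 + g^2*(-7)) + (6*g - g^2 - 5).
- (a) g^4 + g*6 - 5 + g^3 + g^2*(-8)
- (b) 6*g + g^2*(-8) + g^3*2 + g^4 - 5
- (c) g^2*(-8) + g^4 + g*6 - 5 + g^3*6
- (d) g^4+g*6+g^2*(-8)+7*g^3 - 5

Adding the polynomials and combining like terms:
(g^3*6 + g^4 + g^2*(-7)) + (6*g - g^2 - 5)
= g^2*(-8) + g^4 + g*6 - 5 + g^3*6
c) g^2*(-8) + g^4 + g*6 - 5 + g^3*6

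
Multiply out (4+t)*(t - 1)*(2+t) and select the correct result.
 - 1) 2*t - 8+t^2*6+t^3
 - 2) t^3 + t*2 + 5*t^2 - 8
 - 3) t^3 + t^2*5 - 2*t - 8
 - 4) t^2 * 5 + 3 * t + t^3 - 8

Expanding (4+t)*(t - 1)*(2+t):
= t^3 + t*2 + 5*t^2 - 8
2) t^3 + t*2 + 5*t^2 - 8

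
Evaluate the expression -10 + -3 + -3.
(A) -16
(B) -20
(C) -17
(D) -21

First: -10 + -3 = -13
Then: -13 + -3 = -16
A) -16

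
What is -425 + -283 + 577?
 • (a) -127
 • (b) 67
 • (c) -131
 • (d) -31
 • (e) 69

First: -425 + -283 = -708
Then: -708 + 577 = -131
c) -131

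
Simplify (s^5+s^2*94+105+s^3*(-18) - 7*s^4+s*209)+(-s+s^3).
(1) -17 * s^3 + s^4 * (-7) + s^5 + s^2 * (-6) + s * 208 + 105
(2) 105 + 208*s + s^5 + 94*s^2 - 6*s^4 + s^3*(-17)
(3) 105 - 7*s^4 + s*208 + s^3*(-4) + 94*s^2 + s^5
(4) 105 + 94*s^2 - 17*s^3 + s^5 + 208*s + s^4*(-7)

Adding the polynomials and combining like terms:
(s^5 + s^2*94 + 105 + s^3*(-18) - 7*s^4 + s*209) + (-s + s^3)
= 105 + 94*s^2 - 17*s^3 + s^5 + 208*s + s^4*(-7)
4) 105 + 94*s^2 - 17*s^3 + s^5 + 208*s + s^4*(-7)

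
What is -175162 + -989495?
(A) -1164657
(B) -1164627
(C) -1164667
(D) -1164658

-175162 + -989495 = -1164657
A) -1164657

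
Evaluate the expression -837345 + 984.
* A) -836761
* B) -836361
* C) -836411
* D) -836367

-837345 + 984 = -836361
B) -836361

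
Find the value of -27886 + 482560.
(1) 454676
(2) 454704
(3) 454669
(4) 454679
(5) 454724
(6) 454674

-27886 + 482560 = 454674
6) 454674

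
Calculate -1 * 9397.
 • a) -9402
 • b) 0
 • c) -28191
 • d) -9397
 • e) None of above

-1 * 9397 = -9397
d) -9397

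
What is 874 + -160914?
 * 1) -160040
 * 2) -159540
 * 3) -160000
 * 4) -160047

874 + -160914 = -160040
1) -160040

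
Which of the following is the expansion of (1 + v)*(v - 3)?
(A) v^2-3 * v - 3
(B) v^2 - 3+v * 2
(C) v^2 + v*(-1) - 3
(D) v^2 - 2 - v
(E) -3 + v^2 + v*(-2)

Expanding (1 + v)*(v - 3):
= -3 + v^2 + v*(-2)
E) -3 + v^2 + v*(-2)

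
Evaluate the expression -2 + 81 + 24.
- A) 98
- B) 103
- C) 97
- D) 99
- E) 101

First: -2 + 81 = 79
Then: 79 + 24 = 103
B) 103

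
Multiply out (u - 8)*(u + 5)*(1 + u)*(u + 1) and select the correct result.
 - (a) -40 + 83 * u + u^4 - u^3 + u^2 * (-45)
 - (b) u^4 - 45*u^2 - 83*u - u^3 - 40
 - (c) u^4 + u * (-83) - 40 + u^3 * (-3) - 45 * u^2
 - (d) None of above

Expanding (u - 8)*(u + 5)*(1 + u)*(u + 1):
= u^4 - 45*u^2 - 83*u - u^3 - 40
b) u^4 - 45*u^2 - 83*u - u^3 - 40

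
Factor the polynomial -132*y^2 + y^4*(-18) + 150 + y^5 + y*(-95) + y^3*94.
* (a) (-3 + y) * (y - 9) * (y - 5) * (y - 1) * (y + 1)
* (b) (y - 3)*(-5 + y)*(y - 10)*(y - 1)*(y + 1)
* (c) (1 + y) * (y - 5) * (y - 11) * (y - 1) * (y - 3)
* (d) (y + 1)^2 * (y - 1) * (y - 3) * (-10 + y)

We need to factor -132*y^2 + y^4*(-18) + 150 + y^5 + y*(-95) + y^3*94.
The factored form is (y - 3)*(-5 + y)*(y - 10)*(y - 1)*(y + 1).
b) (y - 3)*(-5 + y)*(y - 10)*(y - 1)*(y + 1)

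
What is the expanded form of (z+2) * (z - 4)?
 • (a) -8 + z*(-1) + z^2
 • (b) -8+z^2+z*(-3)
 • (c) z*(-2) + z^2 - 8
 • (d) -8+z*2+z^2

Expanding (z+2) * (z - 4):
= z*(-2) + z^2 - 8
c) z*(-2) + z^2 - 8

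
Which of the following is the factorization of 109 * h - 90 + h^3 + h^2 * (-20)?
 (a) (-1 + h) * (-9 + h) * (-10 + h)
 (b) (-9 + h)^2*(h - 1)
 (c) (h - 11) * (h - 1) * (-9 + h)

We need to factor 109 * h - 90 + h^3 + h^2 * (-20).
The factored form is (-1 + h) * (-9 + h) * (-10 + h).
a) (-1 + h) * (-9 + h) * (-10 + h)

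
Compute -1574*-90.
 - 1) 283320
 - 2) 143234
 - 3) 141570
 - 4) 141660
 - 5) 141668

-1574 * -90 = 141660
4) 141660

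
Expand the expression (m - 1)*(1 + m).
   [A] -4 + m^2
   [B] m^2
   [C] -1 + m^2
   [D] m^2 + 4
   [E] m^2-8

Expanding (m - 1)*(1 + m):
= -1 + m^2
C) -1 + m^2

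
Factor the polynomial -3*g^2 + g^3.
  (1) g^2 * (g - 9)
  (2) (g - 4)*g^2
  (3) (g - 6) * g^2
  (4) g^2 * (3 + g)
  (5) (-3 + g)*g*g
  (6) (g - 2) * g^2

We need to factor -3*g^2 + g^3.
The factored form is (-3 + g)*g*g.
5) (-3 + g)*g*g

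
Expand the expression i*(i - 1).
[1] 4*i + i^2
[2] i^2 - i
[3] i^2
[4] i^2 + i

Expanding i*(i - 1):
= i^2 - i
2) i^2 - i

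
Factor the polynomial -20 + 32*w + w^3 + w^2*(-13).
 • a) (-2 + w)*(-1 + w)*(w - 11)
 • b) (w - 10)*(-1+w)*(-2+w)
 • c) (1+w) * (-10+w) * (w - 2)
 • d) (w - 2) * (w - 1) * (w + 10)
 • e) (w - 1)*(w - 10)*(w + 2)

We need to factor -20 + 32*w + w^3 + w^2*(-13).
The factored form is (w - 10)*(-1+w)*(-2+w).
b) (w - 10)*(-1+w)*(-2+w)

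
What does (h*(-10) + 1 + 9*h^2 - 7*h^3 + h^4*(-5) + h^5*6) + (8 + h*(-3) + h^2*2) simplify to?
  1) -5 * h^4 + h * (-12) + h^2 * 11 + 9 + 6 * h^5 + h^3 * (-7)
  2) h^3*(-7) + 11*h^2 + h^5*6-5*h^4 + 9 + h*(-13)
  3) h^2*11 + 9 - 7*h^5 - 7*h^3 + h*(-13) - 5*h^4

Adding the polynomials and combining like terms:
(h*(-10) + 1 + 9*h^2 - 7*h^3 + h^4*(-5) + h^5*6) + (8 + h*(-3) + h^2*2)
= h^3*(-7) + 11*h^2 + h^5*6-5*h^4 + 9 + h*(-13)
2) h^3*(-7) + 11*h^2 + h^5*6-5*h^4 + 9 + h*(-13)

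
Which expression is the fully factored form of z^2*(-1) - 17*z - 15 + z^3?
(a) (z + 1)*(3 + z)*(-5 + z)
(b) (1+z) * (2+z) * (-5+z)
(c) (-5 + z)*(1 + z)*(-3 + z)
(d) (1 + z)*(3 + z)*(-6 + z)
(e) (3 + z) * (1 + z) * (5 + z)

We need to factor z^2*(-1) - 17*z - 15 + z^3.
The factored form is (z + 1)*(3 + z)*(-5 + z).
a) (z + 1)*(3 + z)*(-5 + z)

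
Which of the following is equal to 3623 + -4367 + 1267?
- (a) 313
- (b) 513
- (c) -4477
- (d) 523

First: 3623 + -4367 = -744
Then: -744 + 1267 = 523
d) 523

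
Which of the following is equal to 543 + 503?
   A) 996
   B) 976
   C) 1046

543 + 503 = 1046
C) 1046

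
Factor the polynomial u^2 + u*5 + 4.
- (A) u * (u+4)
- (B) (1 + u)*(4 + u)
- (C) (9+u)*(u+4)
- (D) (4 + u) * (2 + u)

We need to factor u^2 + u*5 + 4.
The factored form is (1 + u)*(4 + u).
B) (1 + u)*(4 + u)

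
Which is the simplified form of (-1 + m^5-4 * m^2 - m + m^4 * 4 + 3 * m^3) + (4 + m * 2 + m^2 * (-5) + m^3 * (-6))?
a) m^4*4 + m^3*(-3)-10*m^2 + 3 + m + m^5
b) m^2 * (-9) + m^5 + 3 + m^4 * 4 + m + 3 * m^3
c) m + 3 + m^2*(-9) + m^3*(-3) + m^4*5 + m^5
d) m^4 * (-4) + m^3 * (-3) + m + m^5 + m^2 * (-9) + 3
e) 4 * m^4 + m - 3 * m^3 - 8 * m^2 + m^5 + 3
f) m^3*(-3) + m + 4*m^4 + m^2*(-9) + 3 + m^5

Adding the polynomials and combining like terms:
(-1 + m^5 - 4*m^2 - m + m^4*4 + 3*m^3) + (4 + m*2 + m^2*(-5) + m^3*(-6))
= m^3*(-3) + m + 4*m^4 + m^2*(-9) + 3 + m^5
f) m^3*(-3) + m + 4*m^4 + m^2*(-9) + 3 + m^5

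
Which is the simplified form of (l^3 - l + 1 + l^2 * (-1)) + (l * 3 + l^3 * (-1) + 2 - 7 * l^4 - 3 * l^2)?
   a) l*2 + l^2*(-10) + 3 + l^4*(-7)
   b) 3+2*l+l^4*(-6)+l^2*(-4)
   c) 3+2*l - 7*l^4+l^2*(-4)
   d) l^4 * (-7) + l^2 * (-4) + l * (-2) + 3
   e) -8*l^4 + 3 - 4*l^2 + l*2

Adding the polynomials and combining like terms:
(l^3 - l + 1 + l^2*(-1)) + (l*3 + l^3*(-1) + 2 - 7*l^4 - 3*l^2)
= 3+2*l - 7*l^4+l^2*(-4)
c) 3+2*l - 7*l^4+l^2*(-4)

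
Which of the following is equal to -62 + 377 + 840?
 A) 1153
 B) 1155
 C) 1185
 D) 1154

First: -62 + 377 = 315
Then: 315 + 840 = 1155
B) 1155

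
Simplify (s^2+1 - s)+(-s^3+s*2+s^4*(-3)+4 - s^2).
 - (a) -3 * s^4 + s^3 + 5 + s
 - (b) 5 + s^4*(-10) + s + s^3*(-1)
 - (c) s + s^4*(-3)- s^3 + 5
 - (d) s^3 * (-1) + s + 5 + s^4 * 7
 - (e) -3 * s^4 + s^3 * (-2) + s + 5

Adding the polynomials and combining like terms:
(s^2 + 1 - s) + (-s^3 + s*2 + s^4*(-3) + 4 - s^2)
= s + s^4*(-3)- s^3 + 5
c) s + s^4*(-3)- s^3 + 5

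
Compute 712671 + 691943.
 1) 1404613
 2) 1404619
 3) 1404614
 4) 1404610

712671 + 691943 = 1404614
3) 1404614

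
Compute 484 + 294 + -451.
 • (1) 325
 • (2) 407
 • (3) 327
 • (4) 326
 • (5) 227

First: 484 + 294 = 778
Then: 778 + -451 = 327
3) 327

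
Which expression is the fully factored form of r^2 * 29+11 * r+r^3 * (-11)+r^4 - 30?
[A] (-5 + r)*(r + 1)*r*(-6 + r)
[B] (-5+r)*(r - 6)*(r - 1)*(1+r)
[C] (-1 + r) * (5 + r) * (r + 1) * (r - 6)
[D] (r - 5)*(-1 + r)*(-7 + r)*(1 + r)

We need to factor r^2 * 29+11 * r+r^3 * (-11)+r^4 - 30.
The factored form is (-5+r)*(r - 6)*(r - 1)*(1+r).
B) (-5+r)*(r - 6)*(r - 1)*(1+r)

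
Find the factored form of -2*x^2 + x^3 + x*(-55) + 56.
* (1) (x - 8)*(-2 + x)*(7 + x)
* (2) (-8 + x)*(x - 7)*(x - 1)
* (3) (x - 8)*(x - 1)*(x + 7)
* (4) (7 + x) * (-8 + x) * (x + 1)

We need to factor -2*x^2 + x^3 + x*(-55) + 56.
The factored form is (x - 8)*(x - 1)*(x + 7).
3) (x - 8)*(x - 1)*(x + 7)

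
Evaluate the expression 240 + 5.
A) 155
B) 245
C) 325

240 + 5 = 245
B) 245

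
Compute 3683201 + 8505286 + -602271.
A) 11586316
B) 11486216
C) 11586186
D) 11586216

First: 3683201 + 8505286 = 12188487
Then: 12188487 + -602271 = 11586216
D) 11586216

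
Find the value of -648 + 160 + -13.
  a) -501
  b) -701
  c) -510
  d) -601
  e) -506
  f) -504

First: -648 + 160 = -488
Then: -488 + -13 = -501
a) -501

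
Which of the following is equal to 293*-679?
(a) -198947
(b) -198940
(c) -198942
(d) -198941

293 * -679 = -198947
a) -198947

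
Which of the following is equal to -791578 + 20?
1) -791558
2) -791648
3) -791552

-791578 + 20 = -791558
1) -791558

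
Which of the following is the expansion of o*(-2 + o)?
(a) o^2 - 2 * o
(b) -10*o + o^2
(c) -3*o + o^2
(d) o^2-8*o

Expanding o*(-2 + o):
= o^2 - 2 * o
a) o^2 - 2 * o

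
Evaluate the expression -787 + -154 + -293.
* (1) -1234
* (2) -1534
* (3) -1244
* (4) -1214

First: -787 + -154 = -941
Then: -941 + -293 = -1234
1) -1234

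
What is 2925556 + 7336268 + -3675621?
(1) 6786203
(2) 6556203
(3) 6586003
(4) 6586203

First: 2925556 + 7336268 = 10261824
Then: 10261824 + -3675621 = 6586203
4) 6586203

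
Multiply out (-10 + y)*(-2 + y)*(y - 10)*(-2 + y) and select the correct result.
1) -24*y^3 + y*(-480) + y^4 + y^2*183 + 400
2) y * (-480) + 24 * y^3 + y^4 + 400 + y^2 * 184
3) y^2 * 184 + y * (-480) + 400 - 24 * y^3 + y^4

Expanding (-10 + y)*(-2 + y)*(y - 10)*(-2 + y):
= y^2 * 184 + y * (-480) + 400 - 24 * y^3 + y^4
3) y^2 * 184 + y * (-480) + 400 - 24 * y^3 + y^4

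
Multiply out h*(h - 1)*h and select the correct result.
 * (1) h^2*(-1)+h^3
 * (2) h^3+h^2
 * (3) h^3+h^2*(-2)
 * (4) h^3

Expanding h*(h - 1)*h:
= h^2*(-1)+h^3
1) h^2*(-1)+h^3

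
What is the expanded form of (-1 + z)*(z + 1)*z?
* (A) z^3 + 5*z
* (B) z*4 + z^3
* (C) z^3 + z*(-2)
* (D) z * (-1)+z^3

Expanding (-1 + z)*(z + 1)*z:
= z * (-1)+z^3
D) z * (-1)+z^3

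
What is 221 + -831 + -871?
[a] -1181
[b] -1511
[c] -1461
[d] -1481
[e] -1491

First: 221 + -831 = -610
Then: -610 + -871 = -1481
d) -1481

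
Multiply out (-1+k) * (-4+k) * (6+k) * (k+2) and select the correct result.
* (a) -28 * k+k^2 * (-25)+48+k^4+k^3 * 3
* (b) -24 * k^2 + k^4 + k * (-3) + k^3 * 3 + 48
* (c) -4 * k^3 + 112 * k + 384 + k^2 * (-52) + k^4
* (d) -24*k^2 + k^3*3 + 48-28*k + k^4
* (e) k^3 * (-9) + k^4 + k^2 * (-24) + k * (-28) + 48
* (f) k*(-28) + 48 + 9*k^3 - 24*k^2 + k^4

Expanding (-1+k) * (-4+k) * (6+k) * (k+2):
= -24*k^2 + k^3*3 + 48-28*k + k^4
d) -24*k^2 + k^3*3 + 48-28*k + k^4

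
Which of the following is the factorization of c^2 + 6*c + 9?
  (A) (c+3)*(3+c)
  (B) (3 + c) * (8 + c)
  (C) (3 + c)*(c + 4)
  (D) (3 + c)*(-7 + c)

We need to factor c^2 + 6*c + 9.
The factored form is (c+3)*(3+c).
A) (c+3)*(3+c)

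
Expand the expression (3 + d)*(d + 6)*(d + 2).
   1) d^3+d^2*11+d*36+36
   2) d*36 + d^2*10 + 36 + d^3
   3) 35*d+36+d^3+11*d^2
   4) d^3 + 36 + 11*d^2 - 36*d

Expanding (3 + d)*(d + 6)*(d + 2):
= d^3+d^2*11+d*36+36
1) d^3+d^2*11+d*36+36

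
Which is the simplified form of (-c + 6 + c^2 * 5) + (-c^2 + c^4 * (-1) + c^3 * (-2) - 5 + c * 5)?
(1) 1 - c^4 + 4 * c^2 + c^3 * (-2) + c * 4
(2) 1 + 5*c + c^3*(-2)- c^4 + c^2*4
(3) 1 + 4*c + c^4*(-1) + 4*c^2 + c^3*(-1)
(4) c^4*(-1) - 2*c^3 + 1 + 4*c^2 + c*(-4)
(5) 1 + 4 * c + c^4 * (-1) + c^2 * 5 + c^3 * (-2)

Adding the polynomials and combining like terms:
(-c + 6 + c^2*5) + (-c^2 + c^4*(-1) + c^3*(-2) - 5 + c*5)
= 1 - c^4 + 4 * c^2 + c^3 * (-2) + c * 4
1) 1 - c^4 + 4 * c^2 + c^3 * (-2) + c * 4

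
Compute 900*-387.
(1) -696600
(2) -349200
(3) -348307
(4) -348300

900 * -387 = -348300
4) -348300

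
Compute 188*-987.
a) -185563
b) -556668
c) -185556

188 * -987 = -185556
c) -185556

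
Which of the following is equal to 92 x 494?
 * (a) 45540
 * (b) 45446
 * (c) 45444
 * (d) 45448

92 * 494 = 45448
d) 45448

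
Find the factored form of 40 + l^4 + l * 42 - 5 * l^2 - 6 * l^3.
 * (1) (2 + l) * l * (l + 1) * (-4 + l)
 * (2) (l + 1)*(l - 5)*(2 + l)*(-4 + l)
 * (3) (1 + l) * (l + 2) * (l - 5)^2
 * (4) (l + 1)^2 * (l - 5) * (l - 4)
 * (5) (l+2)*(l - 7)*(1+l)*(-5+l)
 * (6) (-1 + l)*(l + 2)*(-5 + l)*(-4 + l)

We need to factor 40 + l^4 + l * 42 - 5 * l^2 - 6 * l^3.
The factored form is (l + 1)*(l - 5)*(2 + l)*(-4 + l).
2) (l + 1)*(l - 5)*(2 + l)*(-4 + l)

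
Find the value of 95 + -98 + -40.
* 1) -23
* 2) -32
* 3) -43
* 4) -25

First: 95 + -98 = -3
Then: -3 + -40 = -43
3) -43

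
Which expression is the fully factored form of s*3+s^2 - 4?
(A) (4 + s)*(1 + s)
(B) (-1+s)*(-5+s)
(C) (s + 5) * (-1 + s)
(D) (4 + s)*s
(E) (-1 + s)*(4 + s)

We need to factor s*3+s^2 - 4.
The factored form is (-1 + s)*(4 + s).
E) (-1 + s)*(4 + s)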